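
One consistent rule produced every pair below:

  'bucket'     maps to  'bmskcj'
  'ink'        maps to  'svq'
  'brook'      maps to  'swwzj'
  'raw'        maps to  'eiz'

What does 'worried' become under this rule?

lmqzzwe

The output letters match the input read backwards, each shifted +8: bucket reversed is tekcub. Read the word backwards and shift each letter +8.
For worried: reverse → deirrow; then shift: d+8=l, e+8=m, i+8=q, r+8=z, r+8=z, o+8=w, w+8=e.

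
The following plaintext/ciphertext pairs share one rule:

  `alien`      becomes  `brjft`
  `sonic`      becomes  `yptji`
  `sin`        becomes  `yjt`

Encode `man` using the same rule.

sbt

The rule splits by letter class: vowels +1, consonants +6.
For man: m(cons)+6=s, a(vowel)+1=b, n(cons)+6=t.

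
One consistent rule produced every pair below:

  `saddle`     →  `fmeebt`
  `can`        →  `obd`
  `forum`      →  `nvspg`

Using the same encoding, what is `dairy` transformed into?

The output letters match the input read backwards, each shifted +1: saddle reversed is elddas. The word is reversed, then every letter is shifted forward by 1.
Applying it to dairy: reverse → yriad; then shift: y+1=z, r+1=s, i+1=j, a+1=b, d+1=e.

zsjbe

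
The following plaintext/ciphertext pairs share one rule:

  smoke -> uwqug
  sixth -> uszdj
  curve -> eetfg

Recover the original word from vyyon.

towel

The shifts repeat in a cycle of length 2: positions 0,1,… shift by +2, +10, then the pattern repeats.
Reversing it on vyyon: v−2=t, y−10=o, y−2=w, o−10=e, n−2=l.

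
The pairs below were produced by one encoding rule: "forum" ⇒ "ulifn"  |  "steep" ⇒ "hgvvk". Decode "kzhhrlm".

Each pair mirrors across the alphabet (f↔u, o↔l, r↔i): positions sum to 25. Letters are reflected about the middle of the alphabet (position → 25−position): Atbash.
Undoing it on kzhhrlm: k↔p, z↔a, h↔s, h↔s, r↔i, l↔o, m↔n.

passion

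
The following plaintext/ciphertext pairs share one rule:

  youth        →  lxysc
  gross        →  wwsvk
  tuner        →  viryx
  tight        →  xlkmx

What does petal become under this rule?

pexit

The output letters match the input read backwards, each shifted +4: youth reversed is htuoy. Read the word backwards and shift each letter +4.
On petal: reverse → latep; then shift: l+4=p, a+4=e, t+4=x, e+4=i, p+4=t.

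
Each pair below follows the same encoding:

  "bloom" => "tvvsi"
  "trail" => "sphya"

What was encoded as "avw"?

The output letters match the input read backwards, each shifted +7: bloom reversed is moolb. Read the word backwards and shift each letter +7.
Reversing it on avw: shift back: a−7=t, v−7=o, w−7=p → top; then reverse → pot.

pot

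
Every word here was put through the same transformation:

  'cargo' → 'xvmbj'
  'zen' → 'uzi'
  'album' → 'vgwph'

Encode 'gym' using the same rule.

Compare letters: c→x is +21, a→v is +21, r→m is +21 — a constant shift. It's a constant shift of +21 (ROT21).
Applying it to gym: g+21=b, y+21=t, m+21=h.

bth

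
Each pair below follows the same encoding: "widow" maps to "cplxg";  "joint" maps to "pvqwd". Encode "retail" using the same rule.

In widow: w→c is +6, i→p is +7, d→l is +8, o→x is +9 — the shift increases by 1 each position. The shift increases by 1 at each position, starting from +6: 6, 7, 8, ….
Applying it to retail: r+6=x, e+7=l, t+8=b, a+9=j, i+10=s, l+11=w.

xlbjsw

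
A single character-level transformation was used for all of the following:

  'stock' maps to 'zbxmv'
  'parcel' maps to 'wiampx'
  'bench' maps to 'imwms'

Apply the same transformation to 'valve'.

The shift increases by 1 at each position, starting from +7: 7, 8, 9, ….
On valve: v+7=c, a+8=i, l+9=u, v+10=f, e+11=p.

ciufp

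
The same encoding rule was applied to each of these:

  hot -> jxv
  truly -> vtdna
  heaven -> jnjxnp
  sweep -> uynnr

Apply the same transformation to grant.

Two shifts are in play — +9 for a/e/i/o/u, +2 for every other letter.
On grant: g(cons)+2=i, r(cons)+2=t, a(vowel)+9=j, n(cons)+2=p, t(cons)+2=v.

itjpv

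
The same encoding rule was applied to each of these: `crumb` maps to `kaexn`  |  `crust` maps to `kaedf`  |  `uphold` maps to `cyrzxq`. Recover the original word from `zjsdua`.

In crumb: c→k is +8, r→a is +9, u→e is +10, m→x is +11 — the shift increases by 1 each position. The shift increases by 1 at each position, starting from +8: 8, 9, 10, ….
Reversing it on zjsdua: z−8=r, j−9=a, s−10=i, d−11=s, u−12=i, a−13=n.

raisin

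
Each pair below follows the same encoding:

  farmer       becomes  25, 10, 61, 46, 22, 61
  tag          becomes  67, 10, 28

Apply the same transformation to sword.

64, 76, 52, 61, 19

f(#6)→25 and a(#1)→10: differences scale by 3, so n = 3·pos + 7. The formula is n = 3×(alphabet index, a=1) + 7.
On sword: s=19→64, w=23→76, o=15→52, r=18→61, d=4→19.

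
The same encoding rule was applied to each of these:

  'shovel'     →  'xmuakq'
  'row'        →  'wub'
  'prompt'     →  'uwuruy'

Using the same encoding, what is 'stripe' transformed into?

xywouk

The shift depends on letter class: consonant s→x is +5, but vowel o→u is +6. Vowels shift forward by 6 and consonants shift forward by 5.
On stripe: s(cons)+5=x, t(cons)+5=y, r(cons)+5=w, i(vowel)+6=o, p(cons)+5=u, e(vowel)+6=k.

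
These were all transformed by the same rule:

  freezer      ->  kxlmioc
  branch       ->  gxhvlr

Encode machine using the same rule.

In freezer: f→k is +5, r→x is +6, e→l is +7, e→m is +8 — the shift increases by 1 each position. Letter i (0-indexed) is shifted by i+5, so successive shifts are 5, 6, 7, ….
For machine: m+5=r, a+6=g, c+7=j, h+8=p, i+9=r, n+10=x, e+11=p.

rgjprxp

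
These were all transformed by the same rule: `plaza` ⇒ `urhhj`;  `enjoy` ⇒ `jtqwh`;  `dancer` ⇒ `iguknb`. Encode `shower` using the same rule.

In plaza: p→u is +5, l→r is +6, a→h is +7, z→h is +8 — the shift increases by 1 each position. The shift increases by 1 at each position, starting from +5: 5, 6, 7, ….
Applying it to shower: s+5=x, h+6=n, o+7=v, w+8=e, e+9=n, r+10=b.

xnvenb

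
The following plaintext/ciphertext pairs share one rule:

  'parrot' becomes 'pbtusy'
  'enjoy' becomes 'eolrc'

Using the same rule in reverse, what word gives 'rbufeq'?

rascal

In parrot: p→p is +0, a→b is +1, r→t is +2, r→u is +3 — the shift increases by 1 each position. Letter i (0-indexed) is shifted by i+0, so successive shifts are 0, 1, 2, ….
Undoing it on rbufeq: r−0=r, b−1=a, u−2=s, f−3=c, e−4=a, q−5=l.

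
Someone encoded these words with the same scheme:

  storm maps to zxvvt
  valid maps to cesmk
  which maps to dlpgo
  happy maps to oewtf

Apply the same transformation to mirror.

Shifts by position in storm: pos 0: s→z (+7), pos 1: t→x (+4), pos 2: o→v (+7), pos 3: r→v (+4) — repeating every 2. The shifts repeat in a cycle of length 2: positions 0,1,… shift by +7, +4, then the pattern repeats.
On mirror: m+7=t, i+4=m, r+7=y, r+4=v, o+7=v, r+4=v.

tmyvvv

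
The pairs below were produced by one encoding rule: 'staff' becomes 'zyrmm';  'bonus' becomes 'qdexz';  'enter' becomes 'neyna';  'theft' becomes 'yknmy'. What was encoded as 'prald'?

s(18)→z(25) and t(19)→y(24) fit y≡25x+17 (mod 26); the inverse of 25 mod 26 is 25. Each letter's alphabet position (a=0..z=25) is mapped through 25·x+17 mod 26 — an affine cipher.
Decoding prald: p(15)→25·(15−17)≡2=c; r(17)→25·(17−17)≡0=a; a(0)→25·(0−17)≡17=r; l(11)→25·(11−17)≡6=g; d(3)→25·(3−17)≡14=o (all mod 26).

cargo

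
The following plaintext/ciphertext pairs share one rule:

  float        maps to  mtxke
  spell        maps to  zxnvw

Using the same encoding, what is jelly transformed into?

qmuvj

In float: f→m is +7, l→t is +8, o→x is +9, a→k is +10 — the shift increases by 1 each position. The shift increases by 1 at each position, starting from +7: 7, 8, 9, ….
On jelly: j+7=q, e+8=m, l+9=u, l+10=v, y+11=j.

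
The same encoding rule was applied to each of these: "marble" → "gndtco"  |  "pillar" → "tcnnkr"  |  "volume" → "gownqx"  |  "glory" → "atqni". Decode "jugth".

Read the word backwards and shift each letter +2.
Decoding jugth: shift back: j−2=h, u−2=s, g−2=e, t−2=r, h−2=f → hserf; then reverse → fresh.

fresh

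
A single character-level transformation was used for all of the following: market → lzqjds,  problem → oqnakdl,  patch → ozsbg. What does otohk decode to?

Compare letters: m→l is +25, a→z is +25, r→q is +25 — a constant shift. This is a Caesar cipher with shift 25.
Decoding otohk: o−25=p, t−25=u, o−25=p, h−25=i, k−25=l.

pupil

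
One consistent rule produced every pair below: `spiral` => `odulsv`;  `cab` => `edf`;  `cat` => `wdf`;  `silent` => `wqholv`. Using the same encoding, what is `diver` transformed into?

uhylg

Two steps: reverse the string, then apply a Caesar shift of +3.
Applying it to diver: reverse → revid; then shift: r+3=u, e+3=h, v+3=y, i+3=l, d+3=g.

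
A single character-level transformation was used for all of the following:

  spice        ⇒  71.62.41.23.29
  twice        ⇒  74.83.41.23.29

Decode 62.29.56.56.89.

With a=1..z=26, the number is 3·pos + 14.
Reversing it on 62.29.56.56.89: 62→(62−14)÷3=16=p, 29→(29−14)÷3=5=e, 56→(56−14)÷3=14=n, 56→(56−14)÷3=14=n, 89→(89−14)÷3=25=y.

penny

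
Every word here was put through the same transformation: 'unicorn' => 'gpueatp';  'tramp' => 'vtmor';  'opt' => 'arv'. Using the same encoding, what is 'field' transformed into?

The shift depends on letter class: consonant n→p is +2, but vowel u→g is +12. Vowels shift forward by 12 and consonants shift forward by 2.
For field: f(cons)+2=h, i(vowel)+12=u, e(vowel)+12=q, l(cons)+2=n, d(cons)+2=f.

huqnf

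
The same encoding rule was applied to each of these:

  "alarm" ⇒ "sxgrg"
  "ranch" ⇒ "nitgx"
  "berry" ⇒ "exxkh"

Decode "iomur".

Two steps: reverse the string, then apply a Caesar shift of +6.
Decoding iomur: shift back: i−6=c, o−6=i, m−6=g, u−6=o, r−6=l → cigol; then reverse → logic.

logic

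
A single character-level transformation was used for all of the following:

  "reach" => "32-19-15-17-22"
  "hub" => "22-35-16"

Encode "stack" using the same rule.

33-34-15-17-25

r is letter #18 and maps to 32: an offset of 14. The number is (letter's place in the alphabet, a=1) + 14.
On stack: s=19→33, t=20→34, a=1→15, c=3→17, k=11→25.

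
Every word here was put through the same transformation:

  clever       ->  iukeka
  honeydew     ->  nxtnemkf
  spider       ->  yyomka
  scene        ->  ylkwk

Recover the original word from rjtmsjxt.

Shifts by position in clever: pos 0: c→i (+6), pos 1: l→u (+9), pos 2: e→k (+6), pos 3: v→e (+9) — repeating every 2. The shifts repeat in a cycle of length 2: positions 0,1,… shift by +6, +9, then the pattern repeats.
Undoing it on rjtmsjxt: r−6=l, j−9=a, t−6=n, m−9=d, s−6=m, j−9=a, x−6=r, t−9=k.

landmark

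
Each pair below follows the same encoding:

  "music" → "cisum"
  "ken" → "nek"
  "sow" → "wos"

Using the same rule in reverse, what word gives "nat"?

The output letters match the input read backwards: music reversed is cisum. It's just the letters in reverse order.
Undoing it on nat: then reverse → tan.

tan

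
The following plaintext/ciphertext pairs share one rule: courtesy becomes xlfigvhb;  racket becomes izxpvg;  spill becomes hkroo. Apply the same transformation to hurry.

Each pair mirrors across the alphabet (c↔x, o↔l, u↔f): positions sum to 25. Each letter is replaced by its mirror in the alphabet: a↔z, b↔y, c↔x, and so on (the Atbash cipher).
On hurry: h↔s, u↔f, r↔i, r↔i, y↔b.

sfiib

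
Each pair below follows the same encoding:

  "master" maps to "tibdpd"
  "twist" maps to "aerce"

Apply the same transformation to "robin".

ywksy

In master: m→t is +7, a→i is +8, s→b is +9, t→d is +10 — the shift increases by 1 each position. Each letter shifts forward by (position + 7), i.e. 7, 8, 9, … — the shift grows by one for each successive letter.
For robin: r+7=y, o+8=w, b+9=k, i+10=s, n+11=y.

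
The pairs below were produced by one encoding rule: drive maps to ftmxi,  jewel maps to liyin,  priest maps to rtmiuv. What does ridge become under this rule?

The shift depends on letter class: consonant d→f is +2, but vowel i→m is +4. Vowels shift forward by 4 and consonants shift forward by 2.
On ridge: r(cons)+2=t, i(vowel)+4=m, d(cons)+2=f, g(cons)+2=i, e(vowel)+4=i.

tmfii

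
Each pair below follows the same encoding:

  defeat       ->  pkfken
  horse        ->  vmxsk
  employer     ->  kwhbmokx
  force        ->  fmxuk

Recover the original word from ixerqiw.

d(3)→p(15) and e(4)→k(10) fit y≡21x+4 (mod 26); the inverse of 21 mod 26 is 5. Each letter's alphabet position (a=0..z=25) is mapped through 21·x+4 mod 26 — an affine cipher.
Reversing it on ixerqiw: i(8)→5·(8−4)≡20=u; x(23)→5·(23−4)≡17=r; e(4)→5·(4−4)≡0=a; r(17)→5·(17−4)≡13=n; q(16)→5·(16−4)≡8=i; i(8)→5·(8−4)≡20=u; w(22)→5·(22−4)≡12=m (all mod 26).

uranium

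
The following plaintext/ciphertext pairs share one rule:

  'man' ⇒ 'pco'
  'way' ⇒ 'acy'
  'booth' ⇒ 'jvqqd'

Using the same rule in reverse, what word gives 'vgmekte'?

The output letters match the input read backwards, each shifted +2: man reversed is nam. Two steps: reverse the string, then apply a Caesar shift of +2.
Undoing it on vgmekte: shift back: v−2=t, g−2=e, m−2=k, e−2=c, k−2=i, t−2=r, e−2=c → tekcirc; then reverse → cricket.

cricket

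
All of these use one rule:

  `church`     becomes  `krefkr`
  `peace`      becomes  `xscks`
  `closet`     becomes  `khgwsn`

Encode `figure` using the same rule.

jiaefs

c(2)→k(10) and h(7)→r(17) fit y≡17x+2 (mod 26); the inverse of 17 mod 26 is 23. Each letter's alphabet position (a=0..z=25) is mapped through 17·x+2 mod 26 — an affine cipher.
For figure: f(5)→17·5+2≡9=j; i(8)→17·8+2≡8=i; g(6)→17·6+2≡0=a; u(20)→17·20+2≡4=e; r(17)→17·17+2≡5=f; e(4)→17·4+2≡18=s (all mod 26).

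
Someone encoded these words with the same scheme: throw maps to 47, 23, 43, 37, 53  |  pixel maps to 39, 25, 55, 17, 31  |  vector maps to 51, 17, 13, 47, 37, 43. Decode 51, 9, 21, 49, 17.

t(#20)→47 and h(#8)→23: differences scale by 2, so n = 2·pos + 7. With a=1..z=26, the number is 2·pos + 7.
Undoing it on 51, 9, 21, 49, 17: 51→(51−7)÷2=22=v, 9→(9−7)÷2=1=a, 21→(21−7)÷2=7=g, 49→(49−7)÷2=21=u, 17→(17−7)÷2=5=e.

vague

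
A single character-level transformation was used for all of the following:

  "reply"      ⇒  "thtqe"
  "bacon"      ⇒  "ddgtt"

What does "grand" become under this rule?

In reply: r→t is +2, e→h is +3, p→t is +4, l→q is +5 — the shift increases by 1 each position. Each letter shifts forward by (position + 2), i.e. 2, 3, 4, … — the shift grows by one for each successive letter.
For grand: g+2=i, r+3=u, a+4=e, n+5=s, d+6=j.

iuesj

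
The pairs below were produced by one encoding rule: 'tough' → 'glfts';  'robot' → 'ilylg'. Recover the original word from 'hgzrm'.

Each letter is replaced by its mirror in the alphabet: a↔z, b↔y, c↔x, and so on (the Atbash cipher).
Decoding hgzrm: h↔s, g↔t, z↔a, r↔i, m↔n.

stain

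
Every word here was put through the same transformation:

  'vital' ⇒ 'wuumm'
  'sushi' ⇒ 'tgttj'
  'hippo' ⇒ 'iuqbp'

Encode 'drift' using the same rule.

Shifts by position in vital: pos 0: v→w (+1), pos 1: i→u (+12), pos 2: t→u (+1), pos 3: a→m (+12) — repeating every 2. A repeating key of period 2 is used — shifts +1, +12 over and over.
For drift: d+1=e, r+12=d, i+1=j, f+12=r, t+1=u.

edjru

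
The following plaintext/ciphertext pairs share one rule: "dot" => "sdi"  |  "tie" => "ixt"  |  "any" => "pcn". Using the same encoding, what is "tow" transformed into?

Each letter is shifted forward by 15 in the alphabet (a Caesar shift of +15).
On tow: t+15=i, o+15=d, w+15=l.

idl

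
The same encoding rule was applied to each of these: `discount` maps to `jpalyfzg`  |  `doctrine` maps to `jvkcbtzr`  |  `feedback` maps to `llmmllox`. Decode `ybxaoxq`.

Letter i (0-indexed) is shifted by i+6, so successive shifts are 6, 7, 8, ….
Reversing it on ybxaoxq: y−6=s, b−7=u, x−8=p, a−9=r, o−10=e, x−11=m, q−12=e.

supreme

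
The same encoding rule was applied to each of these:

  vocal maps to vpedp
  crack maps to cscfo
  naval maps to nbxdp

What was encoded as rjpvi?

In vocal: v→v is +0, o→p is +1, c→e is +2, a→d is +3 — the shift increases by 1 each position. Each letter shifts forward by its position index (0, 1, 2, …) — the shift grows by one for each successive letter.
Undoing it on rjpvi: r−0=r, j−1=i, p−2=n, v−3=s, i−4=e.

rinse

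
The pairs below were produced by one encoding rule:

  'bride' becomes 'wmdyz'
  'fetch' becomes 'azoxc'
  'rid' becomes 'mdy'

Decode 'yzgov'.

Compare letters: b→w is +21, r→m is +21, i→d is +21 — a constant shift. It's a constant shift of +21 (ROT21).
Decoding yzgov: y−21=d, z−21=e, g−21=l, o−21=t, v−21=a.

delta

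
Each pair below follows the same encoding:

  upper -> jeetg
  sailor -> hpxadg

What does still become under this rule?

Compare letters: u→j is +15, p→e is +15, p→e is +15 — a constant shift. It's a constant shift of +15 (ROT15).
Applying it to still: s+15=h, t+15=i, i+15=x, l+15=a, l+15=a.

hixaa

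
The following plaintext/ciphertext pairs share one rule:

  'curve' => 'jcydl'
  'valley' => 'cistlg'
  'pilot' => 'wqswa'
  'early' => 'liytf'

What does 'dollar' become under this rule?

kwsthz

A repeating key of period 2 is used — shifts +7, +8 over and over.
Applying it to dollar: d+7=k, o+8=w, l+7=s, l+8=t, a+7=h, r+8=z.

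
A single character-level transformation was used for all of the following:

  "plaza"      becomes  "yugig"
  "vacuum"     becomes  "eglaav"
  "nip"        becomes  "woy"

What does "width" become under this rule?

fomcq

The shift depends on letter class: consonant p→y is +9, but vowel a→g is +6. The rule splits by letter class: vowels +6, consonants +9.
For width: w(cons)+9=f, i(vowel)+6=o, d(cons)+9=m, t(cons)+9=c, h(cons)+9=q.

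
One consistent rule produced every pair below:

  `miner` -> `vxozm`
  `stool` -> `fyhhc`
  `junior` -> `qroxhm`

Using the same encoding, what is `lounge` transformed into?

This is an affine cipher: with a=0,…,z=25, each position x becomes (19x+1) mod 26.
On lounge: l(11)→19·11+1≡2=c; o(14)→19·14+1≡7=h; u(20)→19·20+1≡17=r; n(13)→19·13+1≡14=o; g(6)→19·6+1≡11=l; e(4)→19·4+1≡25=z (all mod 26).

chrolz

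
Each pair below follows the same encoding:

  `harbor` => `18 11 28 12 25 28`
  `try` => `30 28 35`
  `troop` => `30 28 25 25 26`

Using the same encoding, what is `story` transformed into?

h is letter #8 and maps to 18: an offset of 10. Each letter is replaced by its alphabet position (a=1..z=26) + 10.
Applying it to story: s=19→29, t=20→30, o=15→25, r=18→28, y=25→35.

29 30 25 28 35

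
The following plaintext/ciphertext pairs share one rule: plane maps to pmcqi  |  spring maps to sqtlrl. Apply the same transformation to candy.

cbpgc

Each letter shifts forward by its position index (0, 1, 2, …) — the shift grows by one for each successive letter.
On candy: c+0=c, a+1=b, n+2=p, d+3=g, y+4=c.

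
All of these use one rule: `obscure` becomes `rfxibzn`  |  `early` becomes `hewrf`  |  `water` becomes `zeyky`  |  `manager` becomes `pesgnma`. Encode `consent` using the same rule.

In obscure: o→r is +3, b→f is +4, s→x is +5, c→i is +6 — the shift increases by 1 each position. Each letter shifts forward by (position + 3), i.e. 3, 4, 5, … — the shift grows by one for each successive letter.
Applying it to consent: c+3=f, o+4=s, n+5=s, s+6=y, e+7=l, n+8=v, t+9=c.

fssylvc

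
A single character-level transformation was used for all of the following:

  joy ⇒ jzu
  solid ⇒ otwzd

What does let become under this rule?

The output letters match the input read backwards, each shifted +11: joy reversed is yoj. Read the word backwards and shift each letter +11.
On let: reverse → tel; then shift: t+11=e, e+11=p, l+11=w.

epw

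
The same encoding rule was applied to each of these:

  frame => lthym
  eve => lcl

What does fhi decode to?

The output letters match the input read backwards, each shifted +7: frame reversed is emarf. Read the word backwards and shift each letter +7.
Undoing it on fhi: shift back: f−7=y, h−7=a, i−7=b → yab; then reverse → bay.

bay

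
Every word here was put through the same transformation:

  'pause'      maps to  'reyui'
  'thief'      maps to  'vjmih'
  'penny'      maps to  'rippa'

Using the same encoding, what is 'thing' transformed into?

vjmpi

Two shifts are in play — +4 for a/e/i/o/u, +2 for every other letter.
Applying it to thing: t(cons)+2=v, h(cons)+2=j, i(vowel)+4=m, n(cons)+2=p, g(cons)+2=i.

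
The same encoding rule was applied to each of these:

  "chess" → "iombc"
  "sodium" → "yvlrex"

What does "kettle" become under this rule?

In chess: c→i is +6, h→o is +7, e→m is +8, s→b is +9 — the shift increases by 1 each position. Letter i (0-indexed) is shifted by i+6, so successive shifts are 6, 7, 8, ….
On kettle: k+6=q, e+7=l, t+8=b, t+9=c, l+10=v, e+11=p.

qlbcvp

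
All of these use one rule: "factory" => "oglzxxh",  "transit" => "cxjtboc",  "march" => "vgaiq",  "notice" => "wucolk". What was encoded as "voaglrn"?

Shifts by position in factory: pos 0: f→o (+9), pos 1: a→g (+6), pos 2: c→l (+9), pos 3: t→z (+6) — repeating every 2. A repeating key of period 2 is used — shifts +9, +6 over and over.
Reversing it on voaglrn: v−9=m, o−6=i, a−9=r, g−6=a, l−9=c, r−6=l, n−9=e.

miracle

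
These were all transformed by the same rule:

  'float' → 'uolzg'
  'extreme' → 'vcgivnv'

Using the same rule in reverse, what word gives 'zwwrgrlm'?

Each pair mirrors across the alphabet (f↔u, l↔o, o↔l): positions sum to 25. Each letter is replaced by its mirror in the alphabet: a↔z, b↔y, c↔x, and so on (the Atbash cipher).
Reversing it on zwwrgrlm: z↔a, w↔d, w↔d, r↔i, g↔t, r↔i, l↔o, m↔n.

addition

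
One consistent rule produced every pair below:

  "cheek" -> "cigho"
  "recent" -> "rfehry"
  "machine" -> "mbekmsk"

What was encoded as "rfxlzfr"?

revival

Letter i (0-indexed) is shifted by i+0, so successive shifts are 0, 1, 2, ….
Decoding rfxlzfr: r−0=r, f−1=e, x−2=v, l−3=i, z−4=v, f−5=a, r−6=l.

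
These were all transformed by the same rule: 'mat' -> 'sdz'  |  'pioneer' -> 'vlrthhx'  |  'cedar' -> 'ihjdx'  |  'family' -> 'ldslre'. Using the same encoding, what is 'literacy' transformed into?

rlzhxdie

The shift depends on letter class: consonant m→s is +6, but vowel a→d is +3. Vowels shift forward by 3 and consonants shift forward by 6.
For literacy: l(cons)+6=r, i(vowel)+3=l, t(cons)+6=z, e(vowel)+3=h, r(cons)+6=x, a(vowel)+3=d, c(cons)+6=i, y(cons)+6=e.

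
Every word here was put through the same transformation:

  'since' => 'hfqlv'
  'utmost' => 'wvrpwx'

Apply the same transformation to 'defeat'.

wdhihg

The word is reversed, then every letter is shifted forward by 3.
On defeat: reverse → taefed; then shift: t+3=w, a+3=d, e+3=h, f+3=i, e+3=h, d+3=g.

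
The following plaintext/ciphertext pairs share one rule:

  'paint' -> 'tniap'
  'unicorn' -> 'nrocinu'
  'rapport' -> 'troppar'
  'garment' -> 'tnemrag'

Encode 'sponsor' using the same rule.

rosnops

The output letters match the input read backwards: paint reversed is tniap. It's just the letters in reverse order.
For sponsor: reverse → rosnops.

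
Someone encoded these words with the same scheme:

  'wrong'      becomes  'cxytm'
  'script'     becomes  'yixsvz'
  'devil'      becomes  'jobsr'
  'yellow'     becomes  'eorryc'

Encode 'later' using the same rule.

rkzox

The shift depends on letter class: consonant w→c is +6, but vowel o→y is +10. Vowels shift forward by 10 and consonants shift forward by 6.
On later: l(cons)+6=r, a(vowel)+10=k, t(cons)+6=z, e(vowel)+10=o, r(cons)+6=x.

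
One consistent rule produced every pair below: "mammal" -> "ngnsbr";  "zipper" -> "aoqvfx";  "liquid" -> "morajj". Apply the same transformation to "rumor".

sanus

Shifts by position in mammal: pos 0: m→n (+1), pos 1: a→g (+6), pos 2: m→n (+1), pos 3: m→s (+6) — repeating every 2. The shifts repeat in a cycle of length 2: positions 0,1,… shift by +1, +6, then the pattern repeats.
On rumor: r+1=s, u+6=a, m+1=n, o+6=u, r+1=s.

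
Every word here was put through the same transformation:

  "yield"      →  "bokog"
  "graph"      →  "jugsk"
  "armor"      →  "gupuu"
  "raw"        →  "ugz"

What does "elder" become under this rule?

Vowels shift forward by 6 and consonants shift forward by 3.
On elder: e(vowel)+6=k, l(cons)+3=o, d(cons)+3=g, e(vowel)+6=k, r(cons)+3=u.

kogku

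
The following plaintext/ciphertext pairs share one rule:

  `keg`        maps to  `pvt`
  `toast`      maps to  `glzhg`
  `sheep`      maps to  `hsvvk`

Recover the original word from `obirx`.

Each pair mirrors across the alphabet (k↔p, e↔v, g↔t): positions sum to 25. Each letter is replaced by its mirror in the alphabet: a↔z, b↔y, c↔x, and so on (the Atbash cipher).
Reversing it on obirx: o↔l, b↔y, i↔r, r↔i, x↔c.

lyric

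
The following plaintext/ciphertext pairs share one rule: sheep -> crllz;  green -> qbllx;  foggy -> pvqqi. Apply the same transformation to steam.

cdlhw

Two shifts are in play — +7 for a/e/i/o/u, +10 for every other letter.
Applying it to steam: s(cons)+10=c, t(cons)+10=d, e(vowel)+7=l, a(vowel)+7=h, m(cons)+10=w.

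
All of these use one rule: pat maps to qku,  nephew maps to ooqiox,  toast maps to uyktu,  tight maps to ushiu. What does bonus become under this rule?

The shift depends on letter class: consonant p→q is +1, but vowel a→k is +10. Vowels shift forward by 10 and consonants shift forward by 1.
For bonus: b(cons)+1=c, o(vowel)+10=y, n(cons)+1=o, u(vowel)+10=e, s(cons)+1=t.

cyoet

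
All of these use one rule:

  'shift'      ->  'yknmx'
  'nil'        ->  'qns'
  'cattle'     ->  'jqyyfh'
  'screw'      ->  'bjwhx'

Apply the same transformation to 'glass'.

Read the word backwards and shift each letter +5.
Applying it to glass: reverse → ssalg; then shift: s+5=x, s+5=x, a+5=f, l+5=q, g+5=l.

xxfql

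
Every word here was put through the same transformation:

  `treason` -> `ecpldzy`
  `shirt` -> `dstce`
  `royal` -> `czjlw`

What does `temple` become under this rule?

epxawp

Compare letters: t→e is +11, r→c is +11, e→p is +11 — a constant shift. Each letter is shifted forward by 11 in the alphabet (a Caesar shift of +11).
For temple: t+11=e, e+11=p, m+11=x, p+11=a, l+11=w, e+11=p.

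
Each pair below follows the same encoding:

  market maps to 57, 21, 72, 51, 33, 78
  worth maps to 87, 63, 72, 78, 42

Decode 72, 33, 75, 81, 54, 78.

m(#13)→57 and a(#1)→21: differences scale by 3, so n = 3·pos + 18. With a=1..z=26, the number is 3·pos + 18.
Decoding 72, 33, 75, 81, 54, 78: 72→(72−18)÷3=18=r, 33→(33−18)÷3=5=e, 75→(75−18)÷3=19=s, 81→(81−18)÷3=21=u, 54→(54−18)÷3=12=l, 78→(78−18)÷3=20=t.

result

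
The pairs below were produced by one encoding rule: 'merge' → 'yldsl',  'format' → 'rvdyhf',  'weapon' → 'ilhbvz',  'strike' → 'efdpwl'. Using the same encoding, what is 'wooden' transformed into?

ivvplz

Vowels shift forward by 7 and consonants shift forward by 12.
For wooden: w(cons)+12=i, o(vowel)+7=v, o(vowel)+7=v, d(cons)+12=p, e(vowel)+7=l, n(cons)+12=z.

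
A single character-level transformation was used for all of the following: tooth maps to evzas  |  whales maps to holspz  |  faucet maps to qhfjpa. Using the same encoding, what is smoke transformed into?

Shifts by position in tooth: pos 0: t→e (+11), pos 1: o→v (+7), pos 2: o→z (+11), pos 3: t→a (+7) — repeating every 2. It's a Vigenère-style cipher with numeric key [11,7]: position i shifts by key[i mod 2].
For smoke: s+11=d, m+7=t, o+11=z, k+7=r, e+11=p.

dtzrp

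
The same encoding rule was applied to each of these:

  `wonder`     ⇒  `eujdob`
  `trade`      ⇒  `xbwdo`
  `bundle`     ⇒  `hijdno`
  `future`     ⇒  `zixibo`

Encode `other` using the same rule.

w(22)→e(4) and o(14)→u(20) fit y≡11x+22 (mod 26); the inverse of 11 mod 26 is 19. Treating letters as 0–25, the rule is x ↦ 11x + 22 (mod 26).
On other: o(14)→11·14+22≡20=u; t(19)→11·19+22≡23=x; h(7)→11·7+22≡21=v; e(4)→11·4+22≡14=o; r(17)→11·17+22≡1=b (all mod 26).

uxvob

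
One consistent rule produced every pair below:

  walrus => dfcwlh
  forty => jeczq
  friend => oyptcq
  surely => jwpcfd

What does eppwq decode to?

The output letters match the input read backwards, each shifted +11: walrus reversed is surlaw. The word is reversed, then every letter is shifted forward by 11.
Undoing it on eppwq: shift back: e−11=t, p−11=e, p−11=e, w−11=l, q−11=f → teelf; then reverse → fleet.

fleet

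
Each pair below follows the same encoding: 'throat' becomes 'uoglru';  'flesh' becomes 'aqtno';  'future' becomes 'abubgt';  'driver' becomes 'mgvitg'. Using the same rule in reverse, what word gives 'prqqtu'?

t(19)→u(20) and h(7)→o(14) fit y≡7x+17 (mod 26); the inverse of 7 mod 26 is 15. Treating letters as 0–25, the rule is x ↦ 7x + 17 (mod 26).
Reversing it on prqqtu: p(15)→15·(15−17)≡22=w; r(17)→15·(17−17)≡0=a; q(16)→15·(16−17)≡11=l; q(16)→15·(16−17)≡11=l; t(19)→15·(19−17)≡4=e; u(20)→15·(20−17)≡19=t (all mod 26).

wallet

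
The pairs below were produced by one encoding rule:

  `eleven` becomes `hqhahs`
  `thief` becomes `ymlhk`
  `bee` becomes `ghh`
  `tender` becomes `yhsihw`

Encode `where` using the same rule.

The shift depends on letter class: consonant l→q is +5, but vowel e→h is +3. The rule splits by letter class: vowels +3, consonants +5.
For where: w(cons)+5=b, h(cons)+5=m, e(vowel)+3=h, r(cons)+5=w, e(vowel)+3=h.

bmhwh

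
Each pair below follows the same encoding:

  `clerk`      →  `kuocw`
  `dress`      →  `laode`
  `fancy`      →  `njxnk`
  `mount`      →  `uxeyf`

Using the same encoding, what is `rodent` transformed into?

The shift increases by 1 at each position, starting from +8: 8, 9, 10, ….
On rodent: r+8=z, o+9=x, d+10=n, e+11=p, n+12=z, t+13=g.

zxnpzg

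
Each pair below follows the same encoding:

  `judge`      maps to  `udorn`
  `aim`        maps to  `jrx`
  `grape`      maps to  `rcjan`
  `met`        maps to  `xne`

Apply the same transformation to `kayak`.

vjjjv

The shift depends on letter class: consonant j→u is +11, but vowel u→d is +9. The rule splits by letter class: vowels +9, consonants +11.
On kayak: k(cons)+11=v, a(vowel)+9=j, y(cons)+11=j, a(vowel)+9=j, k(cons)+11=v.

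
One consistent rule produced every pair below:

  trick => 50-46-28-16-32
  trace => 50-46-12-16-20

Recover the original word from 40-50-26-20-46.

other

The formula is n = 2×(alphabet index, a=1) + 10.
Reversing it on 40-50-26-20-46: 40→(40−10)÷2=15=o, 50→(50−10)÷2=20=t, 26→(26−10)÷2=8=h, 20→(20−10)÷2=5=e, 46→(46−10)÷2=18=r.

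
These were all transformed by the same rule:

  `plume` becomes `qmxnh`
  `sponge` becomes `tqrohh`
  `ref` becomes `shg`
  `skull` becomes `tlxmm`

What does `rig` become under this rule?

Vowels shift forward by 3 and consonants shift forward by 1.
On rig: r(cons)+1=s, i(vowel)+3=l, g(cons)+1=h.

slh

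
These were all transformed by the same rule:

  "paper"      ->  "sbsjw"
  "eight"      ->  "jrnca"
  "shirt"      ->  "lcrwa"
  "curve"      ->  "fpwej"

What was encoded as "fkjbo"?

clean

p(15)→s(18) and a(0)→b(1) fit y≡15x+1 (mod 26); the inverse of 15 mod 26 is 7. Each letter's alphabet position (a=0..z=25) is mapped through 15·x+1 mod 26 — an affine cipher.
Reversing it on fkjbo: f(5)→7·(5−1)≡2=c; k(10)→7·(10−1)≡11=l; j(9)→7·(9−1)≡4=e; b(1)→7·(1−1)≡0=a; o(14)→7·(14−1)≡13=n (all mod 26).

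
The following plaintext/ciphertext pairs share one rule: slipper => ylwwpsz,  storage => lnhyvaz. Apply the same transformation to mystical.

Two steps: reverse the string, then apply a Caesar shift of +7.
For mystical: reverse → lacitsym; then shift: l+7=s, a+7=h, c+7=j, i+7=p, t+7=a, s+7=z, y+7=f, m+7=t.

shjpazft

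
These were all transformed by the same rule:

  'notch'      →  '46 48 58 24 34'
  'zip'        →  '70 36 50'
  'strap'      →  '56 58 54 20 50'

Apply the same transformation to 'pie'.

50 36 28

n(#14)→46 and o(#15)→48: differences scale by 2, so n = 2·pos + 18. With a=1..z=26, the number is 2·pos + 18.
On pie: p=16→50, i=9→36, e=5→28.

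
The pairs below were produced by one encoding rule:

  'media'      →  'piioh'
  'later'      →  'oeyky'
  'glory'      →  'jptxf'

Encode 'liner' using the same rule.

omsky

In media: m→p is +3, e→i is +4, d→i is +5, i→o is +6 — the shift increases by 1 each position. The shift increases by 1 at each position, starting from +3: 3, 4, 5, ….
On liner: l+3=o, i+4=m, n+5=s, e+6=k, r+7=y.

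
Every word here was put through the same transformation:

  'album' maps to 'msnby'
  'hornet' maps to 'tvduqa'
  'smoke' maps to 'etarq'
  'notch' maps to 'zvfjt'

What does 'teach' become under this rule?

Shifts by position in album: pos 0: a→m (+12), pos 1: l→s (+7), pos 2: b→n (+12), pos 3: u→b (+7) — repeating every 2. It's a Vigenère-style cipher with numeric key [12,7]: position i shifts by key[i mod 2].
Applying it to teach: t+12=f, e+7=l, a+12=m, c+7=j, h+12=t.

flmjt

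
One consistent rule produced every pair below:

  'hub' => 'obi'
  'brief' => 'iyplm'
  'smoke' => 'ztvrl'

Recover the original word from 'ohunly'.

hanger

Compare letters: h→o is +7, u→b is +7, b→i is +7 — a constant shift. Every letter moves 7 places later in the alphabet, wrapping around z→a.
Undoing it on ohunly: o−7=h, h−7=a, u−7=n, n−7=g, l−7=e, y−7=r.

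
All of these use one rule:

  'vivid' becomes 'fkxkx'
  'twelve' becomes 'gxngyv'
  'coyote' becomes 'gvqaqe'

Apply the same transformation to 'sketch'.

jevgmu

Read the word backwards and shift each letter +2.
On sketch: reverse → hcteks; then shift: h+2=j, c+2=e, t+2=v, e+2=g, k+2=m, s+2=u.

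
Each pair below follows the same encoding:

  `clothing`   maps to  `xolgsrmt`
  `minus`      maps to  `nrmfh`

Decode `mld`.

Each pair mirrors across the alphabet (c↔x, l↔o, o↔l): positions sum to 25. This is the alphabet-reversal cipher (Atbash): a becomes z, b becomes y, etc.
Reversing it on mld: m↔n, l↔o, d↔w.

now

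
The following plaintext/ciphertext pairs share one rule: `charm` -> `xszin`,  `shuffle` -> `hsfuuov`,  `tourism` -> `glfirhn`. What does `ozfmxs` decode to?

launch

Each pair mirrors across the alphabet (c↔x, h↔s, a↔z): positions sum to 25. This is the alphabet-reversal cipher (Atbash): a becomes z, b becomes y, etc.
Decoding ozfmxs: o↔l, z↔a, f↔u, m↔n, x↔c, s↔h.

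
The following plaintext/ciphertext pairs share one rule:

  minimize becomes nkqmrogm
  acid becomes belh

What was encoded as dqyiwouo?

covering

The shift increases by 1 at each position, starting from +1: 1, 2, 3, ….
Undoing it on dqyiwouo: d−1=c, q−2=o, y−3=v, i−4=e, w−5=r, o−6=i, u−7=n, o−8=g.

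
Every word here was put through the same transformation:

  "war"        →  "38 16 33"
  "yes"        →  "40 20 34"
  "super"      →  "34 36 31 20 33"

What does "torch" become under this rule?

35 30 33 18 23

w is letter #23 and maps to 38: an offset of 15. The number is (letter's place in the alphabet, a=1) + 15.
For torch: t=20→35, o=15→30, r=18→33, c=3→18, h=8→23.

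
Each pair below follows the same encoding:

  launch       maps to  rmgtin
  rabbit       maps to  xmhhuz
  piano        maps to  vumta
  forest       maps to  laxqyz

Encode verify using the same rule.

The shift depends on letter class: consonant l→r is +6, but vowel a→m is +12. The rule splits by letter class: vowels +12, consonants +6.
Applying it to verify: v(cons)+6=b, e(vowel)+12=q, r(cons)+6=x, i(vowel)+12=u, f(cons)+6=l, y(cons)+6=e.

bqxule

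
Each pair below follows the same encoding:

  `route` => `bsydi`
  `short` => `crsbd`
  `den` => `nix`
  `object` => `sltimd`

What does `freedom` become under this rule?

pbiinsw

The shift depends on letter class: consonant r→b is +10, but vowel o→s is +4. The rule splits by letter class: vowels +4, consonants +10.
Applying it to freedom: f(cons)+10=p, r(cons)+10=b, e(vowel)+4=i, e(vowel)+4=i, d(cons)+10=n, o(vowel)+4=s, m(cons)+10=w.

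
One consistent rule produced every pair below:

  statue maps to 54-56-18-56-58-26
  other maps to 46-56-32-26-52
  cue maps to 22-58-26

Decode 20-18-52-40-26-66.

s(#19)→54 and t(#20)→56: differences scale by 2, so n = 2·pos + 16. The formula is n = 2×(alphabet index, a=1) + 16.
Decoding 20-18-52-40-26-66: 20→(20−16)÷2=2=b, 18→(18−16)÷2=1=a, 52→(52−16)÷2=18=r, 40→(40−16)÷2=12=l, 26→(26−16)÷2=5=e, 66→(66−16)÷2=25=y.

barley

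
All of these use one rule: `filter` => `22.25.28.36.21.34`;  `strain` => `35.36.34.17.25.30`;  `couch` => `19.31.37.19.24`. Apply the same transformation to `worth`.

39.31.34.36.24

f is letter #6 and maps to 22: an offset of 16. The number is (letter's place in the alphabet, a=1) + 16.
Applying it to worth: w=23→39, o=15→31, r=18→34, t=20→36, h=8→24.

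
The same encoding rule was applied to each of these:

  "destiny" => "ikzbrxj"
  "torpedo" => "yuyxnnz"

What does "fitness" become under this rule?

koavncd

In destiny: d→i is +5, e→k is +6, s→z is +7, t→b is +8 — the shift increases by 1 each position. The shift increases by 1 at each position, starting from +5: 5, 6, 7, ….
On fitness: f+5=k, i+6=o, t+7=a, n+8=v, e+9=n, s+10=c, s+11=d.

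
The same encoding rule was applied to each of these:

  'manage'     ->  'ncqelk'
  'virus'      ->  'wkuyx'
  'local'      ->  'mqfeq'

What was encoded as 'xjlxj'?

In manage: m→n is +1, a→c is +2, n→q is +3, a→e is +4 — the shift increases by 1 each position. Each letter shifts forward by (position + 1), i.e. 1, 2, 3, … — the shift grows by one for each successive letter.
Decoding xjlxj: x−1=w, j−2=h, l−3=i, x−4=t, j−5=e.

white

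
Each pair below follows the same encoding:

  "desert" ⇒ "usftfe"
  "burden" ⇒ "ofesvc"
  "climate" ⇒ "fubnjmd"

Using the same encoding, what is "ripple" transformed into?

The output letters match the input read backwards, each shifted +1: desert reversed is tresed. Two steps: reverse the string, then apply a Caesar shift of +1.
For ripple: reverse → elppir; then shift: e+1=f, l+1=m, p+1=q, p+1=q, i+1=j, r+1=s.

fmqqjs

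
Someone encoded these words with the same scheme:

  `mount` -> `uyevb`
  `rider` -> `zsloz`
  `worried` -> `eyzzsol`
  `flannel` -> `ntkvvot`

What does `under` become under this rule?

evloz

The shift depends on letter class: consonant m→u is +8, but vowel o→y is +10. The rule splits by letter class: vowels +10, consonants +8.
On under: u(vowel)+10=e, n(cons)+8=v, d(cons)+8=l, e(vowel)+10=o, r(cons)+8=z.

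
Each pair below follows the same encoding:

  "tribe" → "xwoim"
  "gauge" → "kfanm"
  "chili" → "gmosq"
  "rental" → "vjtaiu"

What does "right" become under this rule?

The shift increases by 1 at each position, starting from +4: 4, 5, 6, ….
For right: r+4=v, i+5=n, g+6=m, h+7=o, t+8=b.

vnmob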